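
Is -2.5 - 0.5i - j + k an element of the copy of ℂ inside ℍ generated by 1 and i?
No. The quaternion -2.5 - 0.5i - j + k has j-coefficient y = -1 and k-coefficient z = 1, not both zero, so it does not lie in the complex subalgebra spanned by 1 and i.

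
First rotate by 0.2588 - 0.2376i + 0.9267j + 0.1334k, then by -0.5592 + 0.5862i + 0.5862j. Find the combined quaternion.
-0.5487 + 0.3628i - 0.4447j + 0.6079k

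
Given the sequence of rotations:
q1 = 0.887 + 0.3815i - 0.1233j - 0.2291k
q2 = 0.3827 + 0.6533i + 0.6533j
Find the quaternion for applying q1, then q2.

q2 · q1 = 0.1708 + 0.5758i + 0.682j - 0.4175k
0.1708 + 0.5758i + 0.682j - 0.4175k


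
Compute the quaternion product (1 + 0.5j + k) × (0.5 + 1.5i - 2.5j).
1.75 + 4i - 0.75j - 0.25k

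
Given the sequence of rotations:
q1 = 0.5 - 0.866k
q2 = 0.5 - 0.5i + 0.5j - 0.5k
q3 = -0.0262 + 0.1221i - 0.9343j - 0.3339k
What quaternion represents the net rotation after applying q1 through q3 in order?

q2 · q1 = -0.183 - 0.683i - 0.183j - 0.683k
q3 · q2 · q1 = -0.3108 + 0.5726i + 0.4872j - 0.5815k
-0.3108 + 0.5726i + 0.4872j - 0.5815k


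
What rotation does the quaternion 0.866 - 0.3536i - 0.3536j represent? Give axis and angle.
axis = (-√2/2, -√2/2, 0), θ = π/3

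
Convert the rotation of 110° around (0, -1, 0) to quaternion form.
0.5736 - 0.8192j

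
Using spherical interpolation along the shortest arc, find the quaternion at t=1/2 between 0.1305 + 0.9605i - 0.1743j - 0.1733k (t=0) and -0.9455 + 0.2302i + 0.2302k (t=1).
-0.5603 + 0.8186i - 0.1198j + 0.0391k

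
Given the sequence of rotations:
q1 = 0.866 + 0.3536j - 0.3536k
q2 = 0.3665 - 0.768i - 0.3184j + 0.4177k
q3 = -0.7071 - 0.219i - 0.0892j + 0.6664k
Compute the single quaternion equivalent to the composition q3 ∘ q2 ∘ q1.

q2 · q1 = 0.5777 - 0.7002i - 0.4177j - 0.0394k
q3 · q2 · q1 = -0.5728 + 0.6505i - 0.2314j + 0.4419k
-0.5728 + 0.6505i - 0.2314j + 0.4419k


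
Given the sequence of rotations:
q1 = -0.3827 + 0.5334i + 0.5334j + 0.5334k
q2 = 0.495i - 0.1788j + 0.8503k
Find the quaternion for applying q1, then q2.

q2 · q1 = -0.6222 - 0.7384i + 0.2579j + 0.034k
-0.6222 - 0.7384i + 0.2579j + 0.034k


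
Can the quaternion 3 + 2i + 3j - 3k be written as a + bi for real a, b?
No. The quaternion 3 + 2i + 3j - 3k has j-coefficient y = 3 and k-coefficient z = -3, not both zero, so it does not lie in the complex subalgebra spanned by 1 and i.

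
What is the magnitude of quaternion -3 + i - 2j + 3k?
√23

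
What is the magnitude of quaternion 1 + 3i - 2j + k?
√15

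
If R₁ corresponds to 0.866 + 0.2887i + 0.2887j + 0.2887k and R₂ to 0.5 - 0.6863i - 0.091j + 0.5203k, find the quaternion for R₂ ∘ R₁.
0.5072 - 0.6265i + 0.4139j + 0.4231k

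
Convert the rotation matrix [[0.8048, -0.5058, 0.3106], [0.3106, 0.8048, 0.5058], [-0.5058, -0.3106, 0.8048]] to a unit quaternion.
0.9239 - 0.2209i + 0.2209j + 0.2209k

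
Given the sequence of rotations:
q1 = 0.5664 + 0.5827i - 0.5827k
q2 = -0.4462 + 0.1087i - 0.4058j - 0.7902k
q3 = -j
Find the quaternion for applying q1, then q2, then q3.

q2 · q1 = -0.7765 + 0.038i - 0.627j + 0.0489k
q3 · q2 · q1 = -0.627 - 0.0489i + 0.7765j + 0.038k
-0.627 - 0.0489i + 0.7765j + 0.038k


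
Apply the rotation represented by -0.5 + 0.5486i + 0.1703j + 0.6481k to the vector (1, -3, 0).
(-2.403, 0.865, 1.865)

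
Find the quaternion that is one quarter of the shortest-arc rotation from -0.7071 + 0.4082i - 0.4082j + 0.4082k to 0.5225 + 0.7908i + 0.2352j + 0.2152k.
-0.8362 + 0.0779i - 0.4581j + 0.2912k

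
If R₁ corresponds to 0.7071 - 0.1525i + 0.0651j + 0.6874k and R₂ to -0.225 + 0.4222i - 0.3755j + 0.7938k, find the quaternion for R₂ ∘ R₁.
-0.6159 + 0.0231i - 0.6914j + 0.3769k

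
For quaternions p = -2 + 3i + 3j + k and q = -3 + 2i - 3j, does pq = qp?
No: pq = 9 - 10i - j - 18k ≠ 9 - 16i - 5j + 12k = qp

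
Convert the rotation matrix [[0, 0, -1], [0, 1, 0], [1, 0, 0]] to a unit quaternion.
0.7071 - 0.7071j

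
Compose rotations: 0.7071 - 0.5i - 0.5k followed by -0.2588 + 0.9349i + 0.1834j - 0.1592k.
0.2049 + 0.6988i + 0.6767j + 0.1085k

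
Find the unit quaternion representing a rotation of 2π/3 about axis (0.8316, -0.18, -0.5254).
0.5 + 0.7202i - 0.1559j - 0.455k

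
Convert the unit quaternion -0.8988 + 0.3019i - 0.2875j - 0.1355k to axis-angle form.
axis = (0.6887, -0.6559, -0.3091), θ = 308°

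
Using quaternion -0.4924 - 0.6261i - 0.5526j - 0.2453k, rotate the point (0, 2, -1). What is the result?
(0.049, 0.537, 2.17)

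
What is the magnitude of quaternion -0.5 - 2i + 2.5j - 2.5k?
4.093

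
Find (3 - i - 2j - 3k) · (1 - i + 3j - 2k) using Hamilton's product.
2 + 9i + 8j - 14k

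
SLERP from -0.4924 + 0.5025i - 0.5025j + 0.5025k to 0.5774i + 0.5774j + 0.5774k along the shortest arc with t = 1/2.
-0.3065 + 0.6723i + 0.0466j + 0.6723k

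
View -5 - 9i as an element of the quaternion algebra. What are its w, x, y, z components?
-5 - 9i + 0j + 0k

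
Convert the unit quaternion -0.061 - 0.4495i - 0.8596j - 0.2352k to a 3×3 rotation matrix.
[[-0.5885, 0.7441, 0.3163], [0.8015, 0.4853, 0.3495], [0.1066, 0.4592, -0.8819]]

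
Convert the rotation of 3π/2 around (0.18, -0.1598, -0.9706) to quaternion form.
-0.7071 + 0.1273i - 0.113j - 0.6863k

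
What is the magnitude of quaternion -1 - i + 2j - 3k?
√15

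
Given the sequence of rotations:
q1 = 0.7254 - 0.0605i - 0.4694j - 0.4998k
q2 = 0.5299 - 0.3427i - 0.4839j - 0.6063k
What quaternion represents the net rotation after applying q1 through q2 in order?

q2 · q1 = -0.1665 - 0.3234i - 0.7344j - 0.5731k
-0.1665 - 0.3234i - 0.7344j - 0.5731k


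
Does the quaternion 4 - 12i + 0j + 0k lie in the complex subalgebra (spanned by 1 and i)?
Yes. The quaternion 4 - 12i has j- and k-coefficients y = z = 0, so it lies in the complex subalgebra spanned by 1 and i.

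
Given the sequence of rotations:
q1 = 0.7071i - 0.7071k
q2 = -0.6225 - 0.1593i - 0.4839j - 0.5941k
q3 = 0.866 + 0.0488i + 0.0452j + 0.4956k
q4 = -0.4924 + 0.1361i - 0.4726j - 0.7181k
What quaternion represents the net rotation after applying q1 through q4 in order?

q2 · q1 = -0.3074 - 0.098i - 0.5327j + 0.7823k
q3 · q2 · q1 = -0.6251 + 0.1995i - 0.562j + 0.5036k
q4 · q3 · q2 · q1 = 0.3767 - 0.8249i + 0.3604j + 0.2187k
0.3767 - 0.8249i + 0.3604j + 0.2187k


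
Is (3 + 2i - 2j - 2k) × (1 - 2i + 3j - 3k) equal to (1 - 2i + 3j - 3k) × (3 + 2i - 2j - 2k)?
No: pq = 7 + 8i + 17j - 9k ≠ 7 - 16i - 3j - 13k = qp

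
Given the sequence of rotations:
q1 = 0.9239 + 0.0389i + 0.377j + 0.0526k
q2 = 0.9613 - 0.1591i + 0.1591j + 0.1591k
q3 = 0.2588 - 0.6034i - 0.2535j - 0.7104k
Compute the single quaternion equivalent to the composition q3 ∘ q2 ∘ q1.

q2 · q1 = 0.826 - 0.1612i + 0.524j + 0.1314k
q3 · q2 · q1 = 0.3427 - 0.2012i + 0.12j - 0.9098k
0.3427 - 0.2012i + 0.12j - 0.9098k


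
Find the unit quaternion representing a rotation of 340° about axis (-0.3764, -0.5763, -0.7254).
-0.9848 - 0.0654i - 0.1001j - 0.126k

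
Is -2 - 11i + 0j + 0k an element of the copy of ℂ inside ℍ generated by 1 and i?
Yes. The quaternion -2 - 11i has j- and k-coefficients y = z = 0, so it lies in the complex subalgebra spanned by 1 and i.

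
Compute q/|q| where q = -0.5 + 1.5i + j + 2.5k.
-0.1601 + 0.4804i + 0.3203j + 0.8006k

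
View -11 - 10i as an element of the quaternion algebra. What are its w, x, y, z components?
-11 - 10i + 0j + 0k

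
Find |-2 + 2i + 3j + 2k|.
√21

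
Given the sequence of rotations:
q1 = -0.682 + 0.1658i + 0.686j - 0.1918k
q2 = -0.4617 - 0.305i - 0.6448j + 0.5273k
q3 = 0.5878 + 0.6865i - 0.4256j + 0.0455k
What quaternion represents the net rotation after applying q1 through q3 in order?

q2 · q1 = 0.9089 - 0.1066i + 0.152j - 0.3734k
q3 · q2 · q1 = 0.6891 + 0.7133i - 0.046j - 0.1192k
0.6891 + 0.7133i - 0.046j - 0.1192k


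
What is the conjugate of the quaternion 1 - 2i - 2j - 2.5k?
1 + 2i + 2j + 2.5k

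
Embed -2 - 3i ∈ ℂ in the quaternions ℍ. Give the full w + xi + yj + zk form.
-2 - 3i + 0j + 0k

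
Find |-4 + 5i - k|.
√42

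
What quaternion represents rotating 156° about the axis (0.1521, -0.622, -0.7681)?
0.2079 + 0.1488i - 0.6084j - 0.7513k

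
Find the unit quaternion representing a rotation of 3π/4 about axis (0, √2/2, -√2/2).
0.3827 + 0.6533j - 0.6533k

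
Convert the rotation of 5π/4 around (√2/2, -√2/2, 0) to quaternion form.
-0.3827 + 0.6533i - 0.6533j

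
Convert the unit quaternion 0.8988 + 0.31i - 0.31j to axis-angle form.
axis = (√2/2, -√2/2, 0), θ = 52°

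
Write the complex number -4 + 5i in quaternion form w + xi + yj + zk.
-4 + 5i + 0j + 0k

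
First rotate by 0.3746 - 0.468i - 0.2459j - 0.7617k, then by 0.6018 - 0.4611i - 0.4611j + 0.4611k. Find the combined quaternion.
0.2475 + 0.0102i - 0.8877j - 0.3881k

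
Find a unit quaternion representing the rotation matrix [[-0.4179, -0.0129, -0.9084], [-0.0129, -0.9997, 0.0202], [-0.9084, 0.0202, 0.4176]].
-0.5395i + 0.012j + 0.8419k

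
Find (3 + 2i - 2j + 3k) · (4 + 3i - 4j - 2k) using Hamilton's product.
4 + 33i - 7j + 4k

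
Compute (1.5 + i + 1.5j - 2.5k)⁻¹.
0.1277 - 0.0851i - 0.1277j + 0.2128k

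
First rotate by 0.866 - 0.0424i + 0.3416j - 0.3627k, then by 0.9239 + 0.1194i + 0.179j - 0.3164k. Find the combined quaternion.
0.6293 + 0.1074i + 0.5273j - 0.5607k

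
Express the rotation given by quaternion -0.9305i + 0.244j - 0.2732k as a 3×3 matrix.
[[0.7317, -0.4541, 0.5084], [-0.4541, -0.8809, -0.1333], [0.5084, -0.1333, -0.8507]]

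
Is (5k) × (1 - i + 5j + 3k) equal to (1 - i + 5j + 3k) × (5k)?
No: pq = -15 - 25i - 5j + 5k ≠ -15 + 25i + 5j + 5k = qp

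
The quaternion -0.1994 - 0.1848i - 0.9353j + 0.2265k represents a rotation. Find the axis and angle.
axis = (-0.1886, -0.9545, 0.2311), θ = 203°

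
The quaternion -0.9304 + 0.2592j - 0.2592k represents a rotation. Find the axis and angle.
axis = (0, √2/2, -√2/2), θ = 317°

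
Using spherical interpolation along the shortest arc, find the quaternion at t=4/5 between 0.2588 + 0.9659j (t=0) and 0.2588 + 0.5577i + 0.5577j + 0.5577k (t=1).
0.2779 + 0.4706i + 0.6927j + 0.4706k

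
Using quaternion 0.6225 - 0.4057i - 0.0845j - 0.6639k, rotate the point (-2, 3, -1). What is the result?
(2.043, 0.267, -3.123)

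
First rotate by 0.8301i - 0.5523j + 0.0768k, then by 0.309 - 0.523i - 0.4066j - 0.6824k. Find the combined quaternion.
0.262 - 0.1516i - 0.697j + 0.6501k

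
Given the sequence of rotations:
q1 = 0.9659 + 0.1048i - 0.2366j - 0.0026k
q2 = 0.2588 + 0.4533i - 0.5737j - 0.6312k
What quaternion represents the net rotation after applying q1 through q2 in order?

q2 · q1 = 0.0651 + 0.3171i - 0.6803j - 0.6575k
0.0651 + 0.3171i - 0.6803j - 0.6575k


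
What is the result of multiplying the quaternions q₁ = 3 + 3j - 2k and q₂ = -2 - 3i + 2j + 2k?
-8 + i + 6j + 19k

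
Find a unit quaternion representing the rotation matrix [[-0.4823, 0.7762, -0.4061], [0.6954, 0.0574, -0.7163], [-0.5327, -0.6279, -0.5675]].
0.0436 + 0.5069i + 0.7258j - 0.463k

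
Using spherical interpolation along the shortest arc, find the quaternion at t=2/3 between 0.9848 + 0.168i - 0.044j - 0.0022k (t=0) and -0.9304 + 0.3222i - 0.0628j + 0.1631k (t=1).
0.9799 - 0.1622i + 0.0277j - 0.1125k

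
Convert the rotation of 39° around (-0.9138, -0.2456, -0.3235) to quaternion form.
0.9426 - 0.305i - 0.082j - 0.108k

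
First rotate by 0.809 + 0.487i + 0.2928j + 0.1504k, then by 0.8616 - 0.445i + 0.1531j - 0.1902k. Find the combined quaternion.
0.8975 + 0.1383i + 0.3504j - 0.2291k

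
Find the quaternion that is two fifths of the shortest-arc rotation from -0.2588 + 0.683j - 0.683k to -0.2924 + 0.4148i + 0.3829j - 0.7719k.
-0.2817 + 0.1726i + 0.5816j - 0.7434k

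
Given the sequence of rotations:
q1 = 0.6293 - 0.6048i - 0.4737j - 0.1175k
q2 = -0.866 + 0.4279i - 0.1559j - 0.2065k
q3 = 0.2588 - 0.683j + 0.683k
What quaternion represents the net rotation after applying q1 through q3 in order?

q2 · q1 = -0.3843 + 0.7135i + 0.4873j - 0.3252k
q3 · q2 · q1 = 0.4555 + 0.0739i + 0.8759j + 0.1407k
0.4555 + 0.0739i + 0.8759j + 0.1407k


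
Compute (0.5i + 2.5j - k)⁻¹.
-0.0667i - 0.3333j + 0.1333k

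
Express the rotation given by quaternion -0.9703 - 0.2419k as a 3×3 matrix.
[[0.883, -0.4694, 0], [0.4694, 0.883, 0], [0, 0, 1]]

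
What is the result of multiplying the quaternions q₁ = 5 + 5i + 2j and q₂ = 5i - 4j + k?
-17 + 27i - 25j - 25k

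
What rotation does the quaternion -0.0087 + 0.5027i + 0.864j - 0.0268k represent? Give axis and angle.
axis = (0.5027, 0.864, -0.0268), θ = 181°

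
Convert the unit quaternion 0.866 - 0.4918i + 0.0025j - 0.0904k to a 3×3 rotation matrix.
[[0.9836, 0.1541, 0.0932], [-0.159, 0.4999, 0.8513], [0.0846, -0.8522, 0.5163]]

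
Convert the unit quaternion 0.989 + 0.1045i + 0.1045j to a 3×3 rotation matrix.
[[0.9782, 0.0218, 0.2067], [0.0218, 0.9782, -0.2067], [-0.2067, 0.2067, 0.9563]]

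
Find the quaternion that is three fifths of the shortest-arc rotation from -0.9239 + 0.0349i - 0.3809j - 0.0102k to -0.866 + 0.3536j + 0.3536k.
-0.9723 + 0.0155i + 0.0607j + 0.2251k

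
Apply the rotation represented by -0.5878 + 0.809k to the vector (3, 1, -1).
(0.024, -3.162, -1)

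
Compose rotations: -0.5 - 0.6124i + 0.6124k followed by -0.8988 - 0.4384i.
0.1809 + 0.7696i + 0.2685j - 0.5504k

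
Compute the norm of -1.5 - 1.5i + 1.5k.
2.598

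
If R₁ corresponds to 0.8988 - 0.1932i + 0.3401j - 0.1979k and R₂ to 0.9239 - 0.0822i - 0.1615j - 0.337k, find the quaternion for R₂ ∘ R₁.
0.8028 - 0.1058i + 0.2179j - 0.5449k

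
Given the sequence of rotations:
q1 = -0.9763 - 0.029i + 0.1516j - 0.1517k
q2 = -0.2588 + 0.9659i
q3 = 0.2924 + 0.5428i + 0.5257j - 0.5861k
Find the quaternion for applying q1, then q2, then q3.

q2 · q1 = 0.2807 - 0.9355i + 0.1073j + 0.1857k
q3 · q2 · q1 = 0.6423 + 0.0393i + 0.6264j + 0.4398k
0.6423 + 0.0393i + 0.6264j + 0.4398k


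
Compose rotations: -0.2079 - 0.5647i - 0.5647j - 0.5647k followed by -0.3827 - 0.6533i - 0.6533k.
-0.6583 - 0.017i + 0.2161j + 0.7209k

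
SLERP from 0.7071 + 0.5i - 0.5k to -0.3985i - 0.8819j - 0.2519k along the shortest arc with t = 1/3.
0.596 + 0.6127i + 0.4233j - 0.3005k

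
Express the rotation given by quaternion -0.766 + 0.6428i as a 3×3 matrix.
[[1, 0, 0], [0, 0.1736, 0.9848], [0, -0.9848, 0.1736]]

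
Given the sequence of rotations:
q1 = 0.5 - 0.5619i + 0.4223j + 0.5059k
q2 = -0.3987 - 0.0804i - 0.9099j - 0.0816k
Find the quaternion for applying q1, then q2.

q2 · q1 = 0.181 - 0.242i - 0.5368j - 0.7877k
0.181 - 0.242i - 0.5368j - 0.7877k


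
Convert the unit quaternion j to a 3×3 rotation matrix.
[[-1, 0, 0], [0, 1, 0], [0, 0, -1]]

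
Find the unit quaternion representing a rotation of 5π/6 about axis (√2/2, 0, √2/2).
0.2588 + 0.683i + 0.683k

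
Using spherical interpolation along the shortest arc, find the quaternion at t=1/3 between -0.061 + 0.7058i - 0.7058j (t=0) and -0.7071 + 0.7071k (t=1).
-0.397 + 0.6014i - 0.6014j + 0.345k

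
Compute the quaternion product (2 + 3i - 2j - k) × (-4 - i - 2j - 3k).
-12 - 10i + 14j - 10k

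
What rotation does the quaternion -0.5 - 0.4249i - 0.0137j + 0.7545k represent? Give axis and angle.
axis = (-0.4906, -0.0158, 0.8712), θ = 4π/3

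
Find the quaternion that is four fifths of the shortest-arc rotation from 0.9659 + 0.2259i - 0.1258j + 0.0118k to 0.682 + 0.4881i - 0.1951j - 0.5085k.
0.7681 + 0.4497i - 0.1874j - 0.4154k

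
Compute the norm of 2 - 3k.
√13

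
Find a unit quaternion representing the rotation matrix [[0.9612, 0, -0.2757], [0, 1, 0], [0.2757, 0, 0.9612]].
0.9903 - 0.1392j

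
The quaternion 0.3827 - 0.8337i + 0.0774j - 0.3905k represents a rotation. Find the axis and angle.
axis = (-0.9024, 0.0838, -0.4227), θ = 3π/4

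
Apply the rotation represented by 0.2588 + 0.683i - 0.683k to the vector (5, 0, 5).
(-4.33, -3.535, -4.33)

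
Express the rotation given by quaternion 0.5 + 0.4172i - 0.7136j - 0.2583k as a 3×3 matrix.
[[-0.1519, -0.3371, -0.9291], [-0.8537, 0.5185, -0.0486], [0.4981, 0.7858, -0.3666]]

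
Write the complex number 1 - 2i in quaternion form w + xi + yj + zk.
1 - 2i + 0j + 0k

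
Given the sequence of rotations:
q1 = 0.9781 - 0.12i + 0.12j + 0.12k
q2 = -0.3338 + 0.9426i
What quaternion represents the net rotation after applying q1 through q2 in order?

q2 · q1 = -0.2134 + 0.962i - 0.1532j + 0.0731k
-0.2134 + 0.962i - 0.1532j + 0.0731k


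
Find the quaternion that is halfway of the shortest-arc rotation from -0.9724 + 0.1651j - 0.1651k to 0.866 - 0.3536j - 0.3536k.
-0.9578 + 0.2702j + 0.0982k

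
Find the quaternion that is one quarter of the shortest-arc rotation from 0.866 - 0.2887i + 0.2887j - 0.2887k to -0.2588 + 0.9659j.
0.6911 - 0.2624i + 0.6203j - 0.2624k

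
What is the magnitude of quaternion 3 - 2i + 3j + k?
√23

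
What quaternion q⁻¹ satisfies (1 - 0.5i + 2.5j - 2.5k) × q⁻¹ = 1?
0.0727 + 0.0364i - 0.1818j + 0.1818k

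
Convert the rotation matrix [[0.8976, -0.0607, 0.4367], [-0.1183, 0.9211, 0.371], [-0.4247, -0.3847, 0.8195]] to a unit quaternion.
0.9537 - 0.1981i + 0.2258j - 0.0151k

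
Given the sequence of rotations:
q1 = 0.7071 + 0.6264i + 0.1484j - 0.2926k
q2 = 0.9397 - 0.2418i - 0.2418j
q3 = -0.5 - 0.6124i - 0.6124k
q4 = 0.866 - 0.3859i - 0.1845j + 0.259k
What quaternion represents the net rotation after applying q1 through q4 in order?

q2 · q1 = 0.8518 + 0.4884i - 0.1023j - 0.1594k
q3 · q2 · q1 = -0.2244 - 0.8285i - 0.3456j - 0.3793k
q4 · q3 · q2 · q1 = -0.4796 - 0.4714i - 0.6188j - 0.4061k
-0.4796 - 0.4714i - 0.6188j - 0.4061k


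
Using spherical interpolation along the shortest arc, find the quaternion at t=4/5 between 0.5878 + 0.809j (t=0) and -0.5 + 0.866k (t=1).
0.6 + 0.2131j - 0.7711k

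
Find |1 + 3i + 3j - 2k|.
√23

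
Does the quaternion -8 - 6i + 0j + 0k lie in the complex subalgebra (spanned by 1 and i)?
Yes. The quaternion -8 - 6i has j- and k-coefficients y = z = 0, so it lies in the complex subalgebra spanned by 1 and i.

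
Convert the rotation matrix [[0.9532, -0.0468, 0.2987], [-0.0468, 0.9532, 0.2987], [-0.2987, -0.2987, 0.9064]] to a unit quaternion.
0.9763 - 0.153i + 0.153j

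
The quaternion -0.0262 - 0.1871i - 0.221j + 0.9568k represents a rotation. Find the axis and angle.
axis = (-0.1872, -0.2211, 0.9571), θ = 183°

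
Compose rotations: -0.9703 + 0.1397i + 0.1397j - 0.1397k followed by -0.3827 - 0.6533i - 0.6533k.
0.3713 + 0.6717i - 0.236j + 0.5961k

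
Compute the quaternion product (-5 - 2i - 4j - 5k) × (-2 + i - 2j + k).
9 - 15i + 15j + 13k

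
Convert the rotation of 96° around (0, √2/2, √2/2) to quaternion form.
0.6691 + 0.5255j + 0.5255k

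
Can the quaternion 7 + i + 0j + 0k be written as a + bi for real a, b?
Yes. The quaternion 7 + i has j- and k-coefficients y = z = 0, so it lies in the complex subalgebra spanned by 1 and i.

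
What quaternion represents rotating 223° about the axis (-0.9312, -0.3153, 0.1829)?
-0.3665 - 0.8664i - 0.2934j + 0.1702k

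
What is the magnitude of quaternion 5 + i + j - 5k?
√52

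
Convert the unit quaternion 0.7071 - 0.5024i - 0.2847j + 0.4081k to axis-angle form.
axis = (-0.7105, -0.4026, 0.5771), θ = π/2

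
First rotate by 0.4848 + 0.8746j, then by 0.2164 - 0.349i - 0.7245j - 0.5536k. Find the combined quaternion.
0.7386 + 0.315i - 0.162j - 0.5736k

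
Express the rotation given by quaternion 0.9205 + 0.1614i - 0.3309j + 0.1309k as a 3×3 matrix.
[[0.7467, -0.3478, -0.5669], [0.1342, 0.9136, -0.3838], [0.6514, 0.2105, 0.7289]]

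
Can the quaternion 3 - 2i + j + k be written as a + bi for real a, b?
No. The quaternion 3 - 2i + j + k has j-coefficient y = 1 and k-coefficient z = 1, not both zero, so it does not lie in the complex subalgebra spanned by 1 and i.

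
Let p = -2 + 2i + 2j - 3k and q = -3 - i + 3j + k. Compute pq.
5 + 7i - 11j + 15k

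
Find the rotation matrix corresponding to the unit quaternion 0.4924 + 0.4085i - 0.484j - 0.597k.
[[-0.1813, 0.1925, -0.9644], [-0.9834, -0.0466, 0.1756], [-0.0111, 0.9802, 0.1977]]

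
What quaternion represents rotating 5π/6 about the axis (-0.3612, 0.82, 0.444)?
0.2588 - 0.3489i + 0.7921j + 0.4289k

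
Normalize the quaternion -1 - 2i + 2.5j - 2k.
-0.2561 - 0.5121i + 0.6402j - 0.5121k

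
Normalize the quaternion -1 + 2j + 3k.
-0.2673 + 0.5345j + 0.8018k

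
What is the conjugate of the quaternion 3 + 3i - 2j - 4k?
3 - 3i + 2j + 4k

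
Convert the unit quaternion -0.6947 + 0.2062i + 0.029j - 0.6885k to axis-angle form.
axis = (0.2867, 0.0403, -0.9572), θ = 268°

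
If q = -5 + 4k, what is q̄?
-5 - 4k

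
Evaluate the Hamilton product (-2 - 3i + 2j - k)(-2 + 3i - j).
15 - i - 5j - k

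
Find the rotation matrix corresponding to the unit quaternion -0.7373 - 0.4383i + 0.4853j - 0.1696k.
[[0.4714, -0.6755, -0.567], [-0.1753, 0.5583, -0.8109], [0.8643, 0.4817, 0.1448]]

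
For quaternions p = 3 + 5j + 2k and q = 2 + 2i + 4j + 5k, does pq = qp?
No: pq = -24 + 23i + 26j + 9k ≠ -24 - 11i + 18j + 29k = qp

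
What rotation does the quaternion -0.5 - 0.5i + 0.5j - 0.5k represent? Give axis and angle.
axis = (-√3/3, √3/3, -√3/3), θ = 4π/3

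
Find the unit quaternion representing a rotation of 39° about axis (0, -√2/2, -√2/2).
0.9426 - 0.236j - 0.236k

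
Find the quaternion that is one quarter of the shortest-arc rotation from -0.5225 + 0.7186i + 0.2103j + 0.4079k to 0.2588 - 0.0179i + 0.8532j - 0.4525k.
-0.5528 + 0.6416i - 0.1136j + 0.5195k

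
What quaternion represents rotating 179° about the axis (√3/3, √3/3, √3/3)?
0.0087 + 0.5773i + 0.5773j + 0.5773k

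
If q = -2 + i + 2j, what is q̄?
-2 - i - 2j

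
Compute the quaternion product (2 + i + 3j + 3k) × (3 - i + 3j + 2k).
-8 - 2i + 10j + 19k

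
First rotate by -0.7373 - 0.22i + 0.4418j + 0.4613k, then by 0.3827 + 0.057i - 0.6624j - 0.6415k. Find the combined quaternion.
0.3189 - 0.1484i + 0.7723j + 0.529k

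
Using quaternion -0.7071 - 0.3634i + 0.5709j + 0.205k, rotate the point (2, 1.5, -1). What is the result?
(1.297, -0.152, 2.355)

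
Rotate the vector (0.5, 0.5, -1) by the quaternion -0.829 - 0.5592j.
(-0.74, 0.5, -0.838)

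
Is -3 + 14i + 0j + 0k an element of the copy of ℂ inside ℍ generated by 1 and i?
Yes. The quaternion -3 + 14i has j- and k-coefficients y = z = 0, so it lies in the complex subalgebra spanned by 1 and i.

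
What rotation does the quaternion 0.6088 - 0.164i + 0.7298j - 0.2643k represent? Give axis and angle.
axis = (-0.2067, 0.9199, -0.3332), θ = 105°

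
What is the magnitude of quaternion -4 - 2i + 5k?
√45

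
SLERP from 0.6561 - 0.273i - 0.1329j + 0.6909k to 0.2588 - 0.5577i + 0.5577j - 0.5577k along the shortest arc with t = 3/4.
0.0025 + 0.3985i - 0.5422j + 0.7397k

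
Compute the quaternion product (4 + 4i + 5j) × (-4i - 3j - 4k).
31 - 36i + 4j - 8k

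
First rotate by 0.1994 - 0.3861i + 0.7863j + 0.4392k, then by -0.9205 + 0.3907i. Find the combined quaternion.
-0.0327 + 0.4333i - 0.8954j - 0.0971k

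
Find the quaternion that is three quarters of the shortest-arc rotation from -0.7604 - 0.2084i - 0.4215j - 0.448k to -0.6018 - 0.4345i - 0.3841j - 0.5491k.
-0.647 - 0.3808i - 0.3968j - 0.5281k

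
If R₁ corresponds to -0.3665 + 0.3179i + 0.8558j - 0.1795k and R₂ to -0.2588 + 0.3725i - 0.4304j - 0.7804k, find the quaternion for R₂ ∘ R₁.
0.2047 + 0.5263i - 0.245j + 0.7881k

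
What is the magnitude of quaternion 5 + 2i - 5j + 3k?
√63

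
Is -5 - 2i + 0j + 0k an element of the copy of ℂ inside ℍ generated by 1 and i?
Yes. The quaternion -5 - 2i has j- and k-coefficients y = z = 0, so it lies in the complex subalgebra spanned by 1 and i.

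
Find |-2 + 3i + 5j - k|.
√39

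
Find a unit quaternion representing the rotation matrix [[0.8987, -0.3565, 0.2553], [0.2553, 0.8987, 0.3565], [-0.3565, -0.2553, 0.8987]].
0.9613 - 0.1591i + 0.1591j + 0.1591k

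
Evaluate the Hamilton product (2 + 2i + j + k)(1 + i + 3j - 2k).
-1 - i + 12j + 2k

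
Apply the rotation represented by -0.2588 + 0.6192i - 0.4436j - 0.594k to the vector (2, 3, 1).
(-3.275, -1.054, -1.471)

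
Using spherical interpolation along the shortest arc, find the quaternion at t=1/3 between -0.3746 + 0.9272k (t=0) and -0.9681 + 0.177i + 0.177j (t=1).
-0.6927 + 0.0739i + 0.0739j + 0.7136k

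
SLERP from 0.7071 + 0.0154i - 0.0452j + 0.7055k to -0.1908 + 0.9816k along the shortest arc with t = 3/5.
0.1978 + 0.0071i - 0.0208j + 0.98k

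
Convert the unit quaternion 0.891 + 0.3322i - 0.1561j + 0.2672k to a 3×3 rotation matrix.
[[0.8085, -0.5799, -0.1006], [0.3724, 0.6365, -0.6754], [0.4557, 0.5086, 0.7306]]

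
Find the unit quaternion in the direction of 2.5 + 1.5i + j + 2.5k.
0.6299 + 0.378i + 0.252j + 0.6299k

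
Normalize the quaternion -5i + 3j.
-0.8575i + 0.5145j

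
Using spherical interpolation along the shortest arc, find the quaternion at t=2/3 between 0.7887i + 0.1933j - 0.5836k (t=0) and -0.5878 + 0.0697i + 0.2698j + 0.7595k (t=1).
0.4557 + 0.2793i - 0.1275j - 0.8355k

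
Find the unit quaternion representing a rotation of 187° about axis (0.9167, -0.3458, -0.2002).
-0.061 + 0.915i - 0.3452j - 0.1998k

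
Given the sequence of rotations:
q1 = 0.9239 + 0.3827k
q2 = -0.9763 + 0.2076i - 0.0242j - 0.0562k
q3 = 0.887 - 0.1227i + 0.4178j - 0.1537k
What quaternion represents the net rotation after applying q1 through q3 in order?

q2 · q1 = -0.8805 + 0.1825i - 0.1018j - 0.4256k
q3 · q2 · q1 = -0.7815 + 0.0765i - 0.5384j - 0.3059k
-0.7815 + 0.0765i - 0.5384j - 0.3059k


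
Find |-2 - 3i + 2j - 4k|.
√33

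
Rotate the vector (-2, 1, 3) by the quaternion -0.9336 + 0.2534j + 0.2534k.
(-2.433, 2.203, 1.797)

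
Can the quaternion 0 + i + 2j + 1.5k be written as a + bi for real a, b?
No. The quaternion i + 2j + 1.5k has j-coefficient y = 2 and k-coefficient z = 1.5, not both zero, so it does not lie in the complex subalgebra spanned by 1 and i.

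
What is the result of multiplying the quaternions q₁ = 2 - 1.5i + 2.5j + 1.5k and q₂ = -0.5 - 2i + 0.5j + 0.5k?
-6 - 2.75i - 2.5j + 4.5k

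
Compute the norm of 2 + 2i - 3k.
√17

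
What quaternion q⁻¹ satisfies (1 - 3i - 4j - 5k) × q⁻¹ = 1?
0.0196 + 0.0588i + 0.0784j + 0.098k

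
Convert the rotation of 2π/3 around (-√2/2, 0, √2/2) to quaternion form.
0.5 - 0.6124i + 0.6124k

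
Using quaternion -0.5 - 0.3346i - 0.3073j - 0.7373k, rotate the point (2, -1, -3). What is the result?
(-2.423, 1.841, -2.177)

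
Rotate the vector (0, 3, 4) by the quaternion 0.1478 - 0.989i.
(0, -1.699, -4.702)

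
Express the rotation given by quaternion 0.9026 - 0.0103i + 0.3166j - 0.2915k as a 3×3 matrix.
[[0.6296, 0.5197, 0.5775], [-0.5327, 0.8298, -0.166], [-0.5655, -0.2032, 0.7993]]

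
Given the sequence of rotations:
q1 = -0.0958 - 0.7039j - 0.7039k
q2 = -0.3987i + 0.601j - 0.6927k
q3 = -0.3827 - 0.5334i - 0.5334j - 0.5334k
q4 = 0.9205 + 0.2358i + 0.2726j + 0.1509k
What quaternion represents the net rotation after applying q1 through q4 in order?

q2 · q1 = -0.0645 - 0.8724i - 0.3382j + 0.347k
q3 · q2 · q1 = -0.436 + 0.0028i + 0.8143j - 0.3833k
q4 · q3 · q2 · q1 = -0.5661 - 0.3276i + 0.7215j - 0.2274k
-0.5661 - 0.3276i + 0.7215j - 0.2274k


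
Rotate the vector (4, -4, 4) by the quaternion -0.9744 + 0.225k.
(1.841, -5.349, 4)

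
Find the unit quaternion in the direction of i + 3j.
0.3162i + 0.9487j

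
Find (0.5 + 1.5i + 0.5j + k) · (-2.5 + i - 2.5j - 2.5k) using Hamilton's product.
1 - 2i + 2.25j - 8k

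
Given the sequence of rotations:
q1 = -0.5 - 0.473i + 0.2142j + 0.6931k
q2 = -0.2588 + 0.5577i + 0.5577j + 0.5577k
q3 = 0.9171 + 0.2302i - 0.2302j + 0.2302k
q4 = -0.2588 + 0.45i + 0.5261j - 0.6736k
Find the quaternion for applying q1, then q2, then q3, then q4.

q2 · q1 = -0.1128 + 0.1106i - 0.9846j - 0.075k
q3 · q2 · q1 = -0.3383 + 0.3194i - 0.8343j - 0.2959k
q4 · q3 · q2 · q1 = 0.1834 - 0.9526i - 0.0441j - 0.239k
0.1834 - 0.9526i - 0.0441j - 0.239k


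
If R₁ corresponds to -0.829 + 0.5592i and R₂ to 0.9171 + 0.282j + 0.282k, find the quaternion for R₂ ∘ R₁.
-0.7603 + 0.5128i - 0.0761j - 0.3915k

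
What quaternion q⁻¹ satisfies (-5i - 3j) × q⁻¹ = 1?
0.1471i + 0.0882j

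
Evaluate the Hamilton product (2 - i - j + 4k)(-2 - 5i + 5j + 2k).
-12 - 30i - 6j - 14k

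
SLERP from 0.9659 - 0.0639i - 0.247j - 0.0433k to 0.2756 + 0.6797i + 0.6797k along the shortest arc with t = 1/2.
0.8036 + 0.3986i - 0.1599j + 0.4119k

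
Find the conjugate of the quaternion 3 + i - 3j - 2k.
3 - i + 3j + 2k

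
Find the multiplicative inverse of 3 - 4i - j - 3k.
0.0857 + 0.1143i + 0.0286j + 0.0857k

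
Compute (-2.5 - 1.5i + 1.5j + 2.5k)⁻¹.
-0.1471 + 0.0882i - 0.0882j - 0.1471k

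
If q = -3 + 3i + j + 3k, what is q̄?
-3 - 3i - j - 3k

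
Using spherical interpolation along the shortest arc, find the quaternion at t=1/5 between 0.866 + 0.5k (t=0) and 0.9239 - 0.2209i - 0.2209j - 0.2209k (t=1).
0.9274 - 0.0492i - 0.0492j + 0.3675k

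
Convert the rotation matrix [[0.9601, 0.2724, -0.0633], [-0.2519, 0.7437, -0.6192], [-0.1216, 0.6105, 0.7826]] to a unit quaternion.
0.9336 + 0.3293i + 0.0156j - 0.1404k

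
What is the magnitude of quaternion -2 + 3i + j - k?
√15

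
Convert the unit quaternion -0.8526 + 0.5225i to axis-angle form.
axis = (1, 0, 0), θ = 297°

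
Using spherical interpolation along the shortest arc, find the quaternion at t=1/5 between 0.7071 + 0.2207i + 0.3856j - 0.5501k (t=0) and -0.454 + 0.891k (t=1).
0.6761 + 0.1808i + 0.316j - 0.6406k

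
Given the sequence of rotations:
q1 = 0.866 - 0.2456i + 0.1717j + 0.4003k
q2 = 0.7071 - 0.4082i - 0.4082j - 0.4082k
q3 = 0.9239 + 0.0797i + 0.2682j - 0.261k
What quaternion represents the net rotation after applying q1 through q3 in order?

q2 · q1 = 0.7456 - 0.6205i + 0.0316j - 0.2408k
q3 · q2 · q1 = 0.667 - 0.5702i + 0.4103j - 0.2481k
0.667 - 0.5702i + 0.4103j - 0.2481k


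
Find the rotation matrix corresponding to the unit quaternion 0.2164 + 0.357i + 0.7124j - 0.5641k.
[[-0.6514, 0.7528, -0.0944], [0.2645, 0.1087, -0.9582], [-0.7111, -0.6492, -0.2699]]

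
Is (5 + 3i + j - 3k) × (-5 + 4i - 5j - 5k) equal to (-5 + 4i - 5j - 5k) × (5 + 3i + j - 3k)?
No: pq = -47 - 15i - 27j - 29k ≠ -47 + 25i - 33j + 9k = qp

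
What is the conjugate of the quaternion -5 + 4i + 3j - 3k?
-5 - 4i - 3j + 3k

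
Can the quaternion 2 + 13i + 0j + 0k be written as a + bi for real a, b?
Yes. The quaternion 2 + 13i has j- and k-coefficients y = z = 0, so it lies in the complex subalgebra spanned by 1 and i.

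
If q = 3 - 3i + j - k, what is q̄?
3 + 3i - j + k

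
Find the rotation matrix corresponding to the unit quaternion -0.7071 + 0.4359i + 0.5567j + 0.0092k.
[[0.38, 0.4983, -0.7793], [0.4723, 0.6198, 0.6267], [0.7953, -0.6062, 0.0002]]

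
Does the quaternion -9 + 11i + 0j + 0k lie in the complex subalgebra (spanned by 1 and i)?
Yes. The quaternion -9 + 11i has j- and k-coefficients y = z = 0, so it lies in the complex subalgebra spanned by 1 and i.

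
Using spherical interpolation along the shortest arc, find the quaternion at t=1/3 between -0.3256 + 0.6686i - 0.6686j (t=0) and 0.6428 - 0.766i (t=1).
-0.4636 + 0.7503i - 0.4713j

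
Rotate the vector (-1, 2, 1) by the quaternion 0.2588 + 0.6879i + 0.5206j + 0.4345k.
(1.77, -1.493, 0.8)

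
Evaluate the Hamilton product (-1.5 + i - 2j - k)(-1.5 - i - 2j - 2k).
-2.75 + 2i + 9j + 0.5k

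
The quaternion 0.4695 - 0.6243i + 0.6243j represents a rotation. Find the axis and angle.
axis = (-√2/2, √2/2, 0), θ = 124°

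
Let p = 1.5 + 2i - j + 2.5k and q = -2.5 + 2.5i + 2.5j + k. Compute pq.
-8.75 - 8.5i + 10.5j + 2.75k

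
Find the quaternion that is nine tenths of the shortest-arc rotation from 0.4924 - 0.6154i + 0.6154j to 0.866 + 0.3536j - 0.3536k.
0.8553 - 0.07i + 0.3963j - 0.3264k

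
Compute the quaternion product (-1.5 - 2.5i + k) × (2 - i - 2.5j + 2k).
-7.5 - i + 7.75j + 5.25k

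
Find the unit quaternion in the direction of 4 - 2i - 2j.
0.8165 - 0.4082i - 0.4082j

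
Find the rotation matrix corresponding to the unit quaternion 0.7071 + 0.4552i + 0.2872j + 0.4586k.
[[0.4144, -0.3871, 0.8237], [0.91, 0.165, -0.3803], [0.0114, 0.9072, 0.4206]]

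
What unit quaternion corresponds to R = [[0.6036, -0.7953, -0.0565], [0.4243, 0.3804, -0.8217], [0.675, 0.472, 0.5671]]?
0.7986 + 0.405i - 0.229j + 0.3818k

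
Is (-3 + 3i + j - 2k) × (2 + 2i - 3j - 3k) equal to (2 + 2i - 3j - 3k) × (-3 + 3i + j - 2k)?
No: pq = -15 - 9i + 16j - 6k ≠ -15 + 9i + 6j + 16k = qp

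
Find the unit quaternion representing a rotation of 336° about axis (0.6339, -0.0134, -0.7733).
-0.9781 + 0.1318i - 0.0028j - 0.1608k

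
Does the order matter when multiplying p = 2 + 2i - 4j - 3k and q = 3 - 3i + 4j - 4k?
Yes: pq = 16 + 28i + 13j - 21k ≠ 16 - 28i - 21j - 13k = qp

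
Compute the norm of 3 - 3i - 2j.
√22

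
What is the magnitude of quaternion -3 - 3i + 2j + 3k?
√31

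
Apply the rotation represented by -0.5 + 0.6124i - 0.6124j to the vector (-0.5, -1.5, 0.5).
(1.306, 0.306, 0.975)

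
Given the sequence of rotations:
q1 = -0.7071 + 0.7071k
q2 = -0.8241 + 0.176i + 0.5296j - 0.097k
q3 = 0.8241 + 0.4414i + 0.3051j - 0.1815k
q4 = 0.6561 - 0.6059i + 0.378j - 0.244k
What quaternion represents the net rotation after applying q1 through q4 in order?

q2 · q1 = 0.6513 + 0.25i - 0.4989j - 0.5141k
q3 · q2 · q1 = 0.4853 + 0.2461i - 0.0309j - 0.8384k
q4 · q3 · q2 · q1 = 0.2746 - 0.457i - 0.4049j - 0.7428k
0.2746 - 0.457i - 0.4049j - 0.7428k


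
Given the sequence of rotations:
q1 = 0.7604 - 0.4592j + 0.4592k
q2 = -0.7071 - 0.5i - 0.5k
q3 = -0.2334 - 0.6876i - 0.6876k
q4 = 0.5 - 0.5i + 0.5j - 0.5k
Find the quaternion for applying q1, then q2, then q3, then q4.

q2 · q1 = -0.3081 - 0.6098i + 0.5543j - 0.4753k
q3 · q2 · q1 = -0.6742 + 0.7353i - 0.0369j - 0.0584k
q4 · q3 · q2 · q1 = 0.0198 + 0.6571i - 0.7524j - 0.0413k
0.0198 + 0.6571i - 0.7524j - 0.0413k


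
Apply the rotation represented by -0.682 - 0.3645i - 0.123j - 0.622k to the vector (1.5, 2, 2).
(0.019, 0.64, 3.137)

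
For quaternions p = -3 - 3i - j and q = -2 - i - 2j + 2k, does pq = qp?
No: pq = 1 + 7i + 14j - k ≠ 1 + 11i + 2j - 11k = qp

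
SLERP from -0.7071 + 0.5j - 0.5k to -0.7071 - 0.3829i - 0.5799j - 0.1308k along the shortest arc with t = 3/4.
-0.8397 - 0.3283i - 0.3321j - 0.2772k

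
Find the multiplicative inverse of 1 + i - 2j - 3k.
0.0667 - 0.0667i + 0.1333j + 0.2k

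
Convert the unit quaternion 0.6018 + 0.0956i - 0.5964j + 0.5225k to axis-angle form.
axis = (0.1197, -0.7468, 0.6542), θ = 106°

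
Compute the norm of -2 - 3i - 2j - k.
√18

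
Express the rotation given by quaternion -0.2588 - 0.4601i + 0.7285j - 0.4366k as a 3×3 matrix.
[[-0.4427, -0.8963, 0.0247], [-0.4444, 0.1954, -0.8743], [0.7788, -0.398, -0.4848]]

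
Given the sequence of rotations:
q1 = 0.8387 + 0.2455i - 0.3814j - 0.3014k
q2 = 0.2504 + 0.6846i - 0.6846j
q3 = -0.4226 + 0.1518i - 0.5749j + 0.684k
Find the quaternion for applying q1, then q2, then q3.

q2 · q1 = -0.2192 + 0.842i - 0.4633j - 0.1685k
q3 · q2 · q1 = -0.1863 + 0.0247i + 0.9233j + 0.335k
-0.1863 + 0.0247i + 0.9233j + 0.335k


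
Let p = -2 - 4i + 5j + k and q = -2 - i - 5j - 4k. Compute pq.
29 - 5i - 17j + 31k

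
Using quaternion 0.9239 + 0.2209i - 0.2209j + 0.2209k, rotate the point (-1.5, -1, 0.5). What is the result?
(-0.857, -1.524, -0.667)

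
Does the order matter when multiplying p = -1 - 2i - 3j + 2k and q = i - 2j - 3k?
Yes: pq = 2 + 12i - 2j + 10k ≠ 2 - 14i + 6j - 4k = qp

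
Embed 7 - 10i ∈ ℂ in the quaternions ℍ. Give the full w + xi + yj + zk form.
7 - 10i + 0j + 0k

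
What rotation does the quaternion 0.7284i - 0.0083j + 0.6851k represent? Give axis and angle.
axis = (0.7284, -0.0083, 0.6851), θ = π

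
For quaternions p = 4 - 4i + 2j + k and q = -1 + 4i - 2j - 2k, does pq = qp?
No: pq = 18 + 18i - 14j - 9k ≠ 18 + 22i - 6j - 9k = qp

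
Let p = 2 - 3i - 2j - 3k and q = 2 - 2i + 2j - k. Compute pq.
-1 - 2i + 3j - 18k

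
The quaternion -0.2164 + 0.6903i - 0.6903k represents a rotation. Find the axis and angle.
axis = (√2/2, 0, -√2/2), θ = 205°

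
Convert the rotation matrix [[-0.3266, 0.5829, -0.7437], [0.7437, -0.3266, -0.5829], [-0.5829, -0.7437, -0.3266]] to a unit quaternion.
0.0698 - 0.5759i - 0.5759j + 0.5759k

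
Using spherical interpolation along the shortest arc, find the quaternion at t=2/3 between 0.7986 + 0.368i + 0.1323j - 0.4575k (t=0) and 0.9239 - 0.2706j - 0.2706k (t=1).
0.9181 + 0.1295i - 0.1401j - 0.3476k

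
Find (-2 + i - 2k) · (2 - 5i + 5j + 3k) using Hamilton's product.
7 + 22i - 3j - 5k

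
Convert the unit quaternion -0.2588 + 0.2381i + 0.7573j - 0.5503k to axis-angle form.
axis = (0.2465, 0.784, -0.5697), θ = 7π/6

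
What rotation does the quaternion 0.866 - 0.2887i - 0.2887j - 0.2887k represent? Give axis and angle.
axis = (-√3/3, -√3/3, -√3/3), θ = π/3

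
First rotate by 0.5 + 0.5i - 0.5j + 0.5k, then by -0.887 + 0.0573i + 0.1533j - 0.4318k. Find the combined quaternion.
-0.1796 - 0.5541i + 0.2756j - 0.7647k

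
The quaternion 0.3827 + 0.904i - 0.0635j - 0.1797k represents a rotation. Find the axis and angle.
axis = (0.9785, -0.0687, -0.1945), θ = 3π/4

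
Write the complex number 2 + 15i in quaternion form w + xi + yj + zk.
2 + 15i + 0j + 0k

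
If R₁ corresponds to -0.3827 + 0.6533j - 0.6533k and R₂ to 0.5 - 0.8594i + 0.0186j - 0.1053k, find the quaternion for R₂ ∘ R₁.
-0.2723 + 0.3855i - 0.2419j - 0.8478k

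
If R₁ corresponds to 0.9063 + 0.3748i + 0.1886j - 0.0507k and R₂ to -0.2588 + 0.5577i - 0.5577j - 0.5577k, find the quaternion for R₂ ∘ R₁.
-0.3667 + 0.5419i - 0.735j - 0.1781k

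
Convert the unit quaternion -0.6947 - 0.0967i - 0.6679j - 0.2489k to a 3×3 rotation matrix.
[[-0.0161, -0.2166, 0.9761], [0.475, 0.8574, 0.1981], [-0.8798, 0.4668, 0.0891]]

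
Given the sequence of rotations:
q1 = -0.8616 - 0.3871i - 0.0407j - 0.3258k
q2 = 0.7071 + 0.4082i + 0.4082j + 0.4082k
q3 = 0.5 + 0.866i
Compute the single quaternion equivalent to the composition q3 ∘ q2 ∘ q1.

q2 · q1 = -0.3016 - 0.7418i - 0.4055j - 0.4407k
q3 · q2 · q1 = 0.4916 - 0.6321i + 0.1789j - 0.5715k
0.4916 - 0.6321i + 0.1789j - 0.5715k


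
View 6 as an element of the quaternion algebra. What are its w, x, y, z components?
6 + 0i + 0j + 0k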